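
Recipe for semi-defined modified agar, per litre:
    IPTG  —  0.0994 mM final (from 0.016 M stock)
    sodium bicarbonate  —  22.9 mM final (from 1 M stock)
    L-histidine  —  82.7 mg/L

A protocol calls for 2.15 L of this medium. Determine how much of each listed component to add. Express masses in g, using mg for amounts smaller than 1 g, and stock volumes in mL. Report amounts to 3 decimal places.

IPTG 13.357 mL; sodium bicarbonate 49.235 mL; L-histidine 177.805 mg

Working volume: 2.15 L.
IPTG: dilute stock: 0.0994 mM × 2150 mL ÷ 16 mM = 13.357 mL
sodium bicarbonate: C1V1 = C2V2 → 22.9 mM × 2150 mL ÷ 1000 mM = 49.235 mL
L-histidine: 82.7 mg/L × 2.15 L = 177.805 mg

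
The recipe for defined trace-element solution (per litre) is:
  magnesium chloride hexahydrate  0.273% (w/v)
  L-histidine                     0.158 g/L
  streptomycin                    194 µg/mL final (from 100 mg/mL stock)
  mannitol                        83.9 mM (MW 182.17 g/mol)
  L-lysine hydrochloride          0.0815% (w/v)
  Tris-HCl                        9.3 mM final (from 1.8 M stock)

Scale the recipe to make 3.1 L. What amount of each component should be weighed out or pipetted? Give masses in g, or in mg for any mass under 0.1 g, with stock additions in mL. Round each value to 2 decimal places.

magnesium chloride hexahydrate 8.46 g; L-histidine 0.49 g; streptomycin 6.01 mL; mannitol 47.38 g; L-lysine hydrochloride 2.53 g; Tris-HCl 16.02 mL

Scale factor relative to 1 L: 3.1.
magnesium chloride hexahydrate: 0.273 g per 100 mL × 3100 mL ÷ 100 = 8.46 g
L-histidine: 0.158 g/L × 3.1 L = 0.49 g
streptomycin: dilute stock: 194 µg/mL × 3100 mL ÷ 100000 µg/mL = 6.01 mL
mannitol: 83.9 mmol/L × 182.17 g/mol × 3.1 L ÷ 1000 = 47.38 g
L-lysine hydrochloride: 0.0815% w/v = 0.815 g/L → 0.815 × 3.1 L = 2.53 g
Tris-HCl: C1V1 = C2V2 → 9.3 mM × 3100 mL ÷ 1800 mM = 16.02 mL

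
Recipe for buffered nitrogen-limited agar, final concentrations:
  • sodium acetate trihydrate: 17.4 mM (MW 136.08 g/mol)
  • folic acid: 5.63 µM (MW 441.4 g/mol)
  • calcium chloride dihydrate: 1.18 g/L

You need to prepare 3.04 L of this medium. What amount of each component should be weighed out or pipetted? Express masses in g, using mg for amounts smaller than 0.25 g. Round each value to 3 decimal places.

Scale factor relative to 1 L: 3.04.
sodium acetate trihydrate: 17.4 mmol/L × 136.08 g/mol × 3.04 L ÷ 1000 = 7.198 g
folic acid: 5.63 µmol/L × 441.4 g/mol × 3.04 L ÷ 1000 = 7.555 mg
calcium chloride dihydrate: 1.18 g/L × 3.04 L = 3.587 g

sodium acetate trihydrate 7.198 g; folic acid 7.555 mg; calcium chloride dihydrate 3.587 g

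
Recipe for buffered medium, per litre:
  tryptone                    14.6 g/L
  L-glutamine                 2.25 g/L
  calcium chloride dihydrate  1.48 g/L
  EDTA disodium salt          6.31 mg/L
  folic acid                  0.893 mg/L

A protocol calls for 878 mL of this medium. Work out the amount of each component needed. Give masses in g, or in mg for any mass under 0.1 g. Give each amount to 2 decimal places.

Target volume = 878 mL = 0.878 L.
tryptone: 14.6 g/L × 0.878 L = 12.82 g
L-glutamine: 2.25 g/L × 0.878 L = 1.98 g
calcium chloride dihydrate: 1.48 g/L × 0.878 L = 1.30 g
EDTA disodium salt: 6.31 mg/L × 0.878 L = 5.54 mg
folic acid: 0.893 mg/L × 0.878 L = 0.78 mg

tryptone 12.82 g; L-glutamine 1.98 g; calcium chloride dihydrate 1.30 g; EDTA disodium salt 5.54 mg; folic acid 0.78 mg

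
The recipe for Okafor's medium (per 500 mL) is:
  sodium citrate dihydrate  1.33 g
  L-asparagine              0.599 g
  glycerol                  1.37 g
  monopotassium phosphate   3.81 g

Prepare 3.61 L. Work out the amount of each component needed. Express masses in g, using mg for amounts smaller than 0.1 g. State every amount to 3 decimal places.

sodium citrate dihydrate 9.603 g; L-asparagine 4.325 g; glycerol 9.891 g; monopotassium phosphate 27.508 g

Ratio of target to recipe volume: 3610 / 500 = 7.22.
sodium citrate dihydrate: 1.33 g × (3610 mL / 500 mL) = 9.603 g
L-asparagine: 0.599 g × (3610 mL / 500 mL) = 4.325 g
glycerol: 1.37 g × (3610 mL / 500 mL) = 9.891 g
monopotassium phosphate: 3.81 g × (3610 mL / 500 mL) = 27.508 g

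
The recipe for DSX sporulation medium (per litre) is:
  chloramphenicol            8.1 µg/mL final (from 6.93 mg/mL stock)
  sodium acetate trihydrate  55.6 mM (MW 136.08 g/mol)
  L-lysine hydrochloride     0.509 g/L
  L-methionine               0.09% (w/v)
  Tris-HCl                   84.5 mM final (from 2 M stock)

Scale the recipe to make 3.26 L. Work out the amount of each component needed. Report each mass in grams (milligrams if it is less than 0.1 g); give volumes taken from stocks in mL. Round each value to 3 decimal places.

Working volume: 3.26 L.
chloramphenicol: V = C2·V2/C1 = 8.1 µg/mL × 3260 mL ÷ 6930 µg/mL = 3.810 mL
sodium acetate trihydrate: 55.6 mmol/L × 136.08 g/mol × 3.26 L ÷ 1000 = 24.665 g
L-lysine hydrochloride: 0.509 g/L × 3.26 L = 1.659 g
L-methionine: 0.09% w/v = 0.9 g/L → 0.9 × 3.26 L = 2.934 g
Tris-HCl: C1V1 = C2V2 → 84.5 mM × 3260 mL ÷ 2000 mM = 137.735 mL

chloramphenicol 3.810 mL; sodium acetate trihydrate 24.665 g; L-lysine hydrochloride 1.659 g; L-methionine 2.934 g; Tris-HCl 137.735 mL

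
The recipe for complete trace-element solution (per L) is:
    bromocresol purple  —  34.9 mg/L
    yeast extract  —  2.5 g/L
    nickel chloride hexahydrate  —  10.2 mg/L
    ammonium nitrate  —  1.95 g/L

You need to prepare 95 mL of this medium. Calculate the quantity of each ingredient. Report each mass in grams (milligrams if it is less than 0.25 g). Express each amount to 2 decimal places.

bromocresol purple 3.32 mg; yeast extract 237.50 mg; nickel chloride hexahydrate 0.97 mg; ammonium nitrate 185.25 mg

Working volume: 95 mL = 0.095 L.
bromocresol purple: 34.9 mg/L × 0.095 L = 3.32 mg
yeast extract: 2.5 g/L × 0.095 L = 0.2375 g = 237.50 mg
nickel chloride hexahydrate: 10.2 mg/L × 0.095 L = 0.97 mg
ammonium nitrate: 1.95 g/L × 0.095 L = 0.18525 g = 185.25 mg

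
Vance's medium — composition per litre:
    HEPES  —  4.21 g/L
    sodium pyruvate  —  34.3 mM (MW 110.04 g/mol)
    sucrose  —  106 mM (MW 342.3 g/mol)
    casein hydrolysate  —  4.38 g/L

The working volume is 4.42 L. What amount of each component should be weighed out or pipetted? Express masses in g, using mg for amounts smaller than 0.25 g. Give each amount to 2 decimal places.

HEPES 18.61 g; sodium pyruvate 16.68 g; sucrose 160.37 g; casein hydrolysate 19.36 g

Scale factor relative to 1 L: 4.42.
HEPES: 4.21 g/L × 4.42 L = 18.61 g
sodium pyruvate: 34.3 mmol/L × 110.04 g/mol × 4.42 L ÷ 1000 = 16.68 g
sucrose: 106 mmol/L × 342.3 g/mol × 4.42 L ÷ 1000 = 160.37 g
casein hydrolysate: 4.38 g/L × 4.42 L = 19.36 g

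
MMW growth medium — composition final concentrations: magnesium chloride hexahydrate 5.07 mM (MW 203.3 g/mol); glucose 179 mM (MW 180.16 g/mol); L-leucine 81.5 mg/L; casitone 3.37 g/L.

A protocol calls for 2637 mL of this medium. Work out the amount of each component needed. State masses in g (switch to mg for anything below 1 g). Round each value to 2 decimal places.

Scale factor relative to 1 L: 2.637.
magnesium chloride hexahydrate: 5.07 mmol/L × 203.3 g/mol × 2.637 L ÷ 1000 = 2.72 g
glucose: 179 mmol/L × 180.16 g/mol × 2.637 L ÷ 1000 = 85.04 g
L-leucine: 81.5 mg/L × 2.637 L = 214.92 mg
casitone: 3.37 g/L × 2.637 L = 8.89 g

magnesium chloride hexahydrate 2.72 g; glucose 85.04 g; L-leucine 214.92 mg; casitone 8.89 g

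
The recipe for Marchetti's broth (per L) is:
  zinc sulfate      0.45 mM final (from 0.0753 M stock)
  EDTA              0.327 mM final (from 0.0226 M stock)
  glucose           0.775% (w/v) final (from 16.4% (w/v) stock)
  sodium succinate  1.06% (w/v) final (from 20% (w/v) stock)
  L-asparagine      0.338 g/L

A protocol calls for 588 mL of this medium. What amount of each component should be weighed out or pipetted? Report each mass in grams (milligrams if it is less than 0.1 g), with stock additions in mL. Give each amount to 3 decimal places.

Working volume: 588 mL = 0.588 L.
zinc sulfate: C1V1 = C2V2 → 0.45 mM × 588 mL ÷ 75.3 mM = 3.514 mL
EDTA: V = C2·V2/C1 = 0.327 mM × 588 mL ÷ 22.6 mM = 8.508 mL
glucose: V = C2·V2/C1 = 0.775% ÷ 16.4% × 588 mL = 27.787 mL
sodium succinate: C1V1 = C2V2 → 1.06% ÷ 20% × 588 mL = 31.164 mL
L-asparagine: 0.338 g/L × 0.588 L = 0.199 g

zinc sulfate 3.514 mL; EDTA 8.508 mL; glucose 27.787 mL; sodium succinate 31.164 mL; L-asparagine 0.199 g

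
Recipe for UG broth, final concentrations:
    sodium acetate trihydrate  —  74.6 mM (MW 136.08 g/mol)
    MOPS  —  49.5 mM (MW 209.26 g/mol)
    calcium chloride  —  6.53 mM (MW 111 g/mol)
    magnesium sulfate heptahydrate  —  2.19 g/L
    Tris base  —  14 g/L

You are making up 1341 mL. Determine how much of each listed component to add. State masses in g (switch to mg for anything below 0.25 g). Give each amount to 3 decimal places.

Target volume = 1341 mL = 1.341 L.
sodium acetate trihydrate: 74.6 mmol/L × 136.08 g/mol × 1.341 L ÷ 1000 = 13.613 g
MOPS: 49.5 mmol/L × 209.26 g/mol × 1.341 L ÷ 1000 = 13.891 g
calcium chloride: 6.53 mmol/L × 111 g/mol × 1.341 L ÷ 1000 = 0.972 g
magnesium sulfate heptahydrate: 2.19 g/L × 1.341 L = 2.937 g
Tris base: 14 g/L × 1.341 L = 18.774 g

sodium acetate trihydrate 13.613 g; MOPS 13.891 g; calcium chloride 0.972 g; magnesium sulfate heptahydrate 2.937 g; Tris base 18.774 g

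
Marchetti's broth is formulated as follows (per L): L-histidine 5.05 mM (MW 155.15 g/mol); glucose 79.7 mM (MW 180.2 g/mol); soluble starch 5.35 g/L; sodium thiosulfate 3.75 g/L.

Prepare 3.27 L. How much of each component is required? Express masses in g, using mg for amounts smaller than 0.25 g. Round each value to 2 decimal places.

Scale factor relative to 1 L: 3.27.
L-histidine: 5.05 mmol/L × 155.15 g/mol × 3.27 L ÷ 1000 = 2.56 g
glucose: 79.7 mmol/L × 180.2 g/mol × 3.27 L ÷ 1000 = 46.96 g
soluble starch: 5.35 g/L × 3.27 L = 17.49 g
sodium thiosulfate: 3.75 g/L × 3.27 L = 12.26 g

L-histidine 2.56 g; glucose 46.96 g; soluble starch 17.49 g; sodium thiosulfate 12.26 g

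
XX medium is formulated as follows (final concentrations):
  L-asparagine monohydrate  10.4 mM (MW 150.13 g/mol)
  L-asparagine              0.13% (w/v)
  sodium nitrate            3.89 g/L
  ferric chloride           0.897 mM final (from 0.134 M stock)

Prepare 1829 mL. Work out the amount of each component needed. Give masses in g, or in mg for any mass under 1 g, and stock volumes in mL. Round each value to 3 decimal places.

L-asparagine monohydrate 2.856 g; L-asparagine 2.378 g; sodium nitrate 7.115 g; ferric chloride 12.243 mL

Target volume = 1829 mL = 1.829 L.
L-asparagine monohydrate: 10.4 mmol/L × 150.13 g/mol × 1.829 L ÷ 1000 = 2.856 g
L-asparagine: 0.13 g per 100 mL × 1829 mL ÷ 100 = 2.378 g
sodium nitrate: 3.89 g/L × 1.829 L = 7.115 g
ferric chloride: V = C2·V2/C1 = 0.897 mM × 1829 mL ÷ 134 mM = 12.243 mL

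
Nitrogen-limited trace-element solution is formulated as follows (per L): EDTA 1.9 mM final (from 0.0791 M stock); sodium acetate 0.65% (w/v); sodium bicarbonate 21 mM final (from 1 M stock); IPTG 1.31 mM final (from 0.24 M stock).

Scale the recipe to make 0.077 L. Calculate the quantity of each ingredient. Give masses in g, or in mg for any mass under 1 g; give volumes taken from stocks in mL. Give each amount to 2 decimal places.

Scale factor relative to 1 L: 0.077.
EDTA: dilute stock: 1.9 mM × 77 mL ÷ 79.1 mM = 1.85 mL
sodium acetate: 0.65 g per 100 mL × 77 mL ÷ 100 = 0.5005 g = 500.50 mg
sodium bicarbonate: C1V1 = C2V2 → 21 mM × 77 mL ÷ 1000 mM = 1.62 mL
IPTG: C1V1 = C2V2 → 1.31 mM × 77 mL ÷ 240 mM = 0.42 mL

EDTA 1.85 mL; sodium acetate 500.50 mg; sodium bicarbonate 1.62 mL; IPTG 0.42 mL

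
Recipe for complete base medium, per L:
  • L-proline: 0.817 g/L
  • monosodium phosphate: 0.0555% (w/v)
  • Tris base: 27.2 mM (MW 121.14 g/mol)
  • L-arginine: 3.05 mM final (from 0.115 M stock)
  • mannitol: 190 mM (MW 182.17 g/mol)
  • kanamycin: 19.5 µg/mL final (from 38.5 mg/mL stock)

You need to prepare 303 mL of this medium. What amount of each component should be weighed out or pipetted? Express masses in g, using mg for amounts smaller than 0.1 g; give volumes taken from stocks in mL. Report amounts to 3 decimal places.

Working volume: 303 mL = 0.303 L.
L-proline: 0.817 g/L × 0.303 L = 0.248 g
monosodium phosphate: 0.0555 g per 100 mL × 303 mL ÷ 100 = 0.168 g
Tris base: 27.2 mmol/L × 121.14 g/mol × 0.303 L ÷ 1000 = 0.998 g
L-arginine: C1V1 = C2V2 → 3.05 mM × 303 mL ÷ 115 mM = 8.036 mL
mannitol: 190 mmol/L × 182.17 g/mol × 0.303 L ÷ 1000 = 10.488 g
kanamycin: V = C2·V2/C1 = 19.5 µg/mL × 303 mL ÷ 38500 µg/mL = 0.153 mL

L-proline 0.248 g; monosodium phosphate 0.168 g; Tris base 0.998 g; L-arginine 8.036 mL; mannitol 10.488 g; kanamycin 0.153 mL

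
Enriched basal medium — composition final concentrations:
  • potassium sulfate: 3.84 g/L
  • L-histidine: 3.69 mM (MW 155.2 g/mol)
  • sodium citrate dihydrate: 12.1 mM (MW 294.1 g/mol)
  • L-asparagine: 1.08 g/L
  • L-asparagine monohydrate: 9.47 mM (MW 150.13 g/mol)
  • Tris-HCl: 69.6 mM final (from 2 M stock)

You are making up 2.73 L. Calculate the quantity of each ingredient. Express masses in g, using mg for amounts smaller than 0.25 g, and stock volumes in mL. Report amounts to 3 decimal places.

potassium sulfate 10.483 g; L-histidine 1.563 g; sodium citrate dihydrate 9.715 g; L-asparagine 2.948 g; L-asparagine monohydrate 3.881 g; Tris-HCl 95.004 mL

Working volume: 2.73 L.
potassium sulfate: 3.84 g/L × 2.73 L = 10.483 g
L-histidine: 3.69 mmol/L × 155.2 g/mol × 2.73 L ÷ 1000 = 1.563 g
sodium citrate dihydrate: 12.1 mmol/L × 294.1 g/mol × 2.73 L ÷ 1000 = 9.715 g
L-asparagine: 1.08 g/L × 2.73 L = 2.948 g
L-asparagine monohydrate: 9.47 mmol/L × 150.13 g/mol × 2.73 L ÷ 1000 = 3.881 g
Tris-HCl: V = C2·V2/C1 = 69.6 mM × 2730 mL ÷ 2000 mM = 95.004 mL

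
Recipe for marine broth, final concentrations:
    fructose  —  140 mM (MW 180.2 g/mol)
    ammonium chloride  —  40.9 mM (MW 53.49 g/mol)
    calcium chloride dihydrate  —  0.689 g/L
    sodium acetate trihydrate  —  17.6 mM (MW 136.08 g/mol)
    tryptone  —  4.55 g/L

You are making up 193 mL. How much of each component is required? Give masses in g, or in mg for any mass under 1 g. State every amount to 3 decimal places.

Target volume = 193 mL = 0.193 L.
fructose: 140 mmol/L × 180.2 g/mol × 0.193 L ÷ 1000 = 4.869 g
ammonium chloride: 40.9 mmol/L × 53.49 mg/mmol × 0.193 L = 422.234 mg
calcium chloride dihydrate: 0.689 g/L × 0.193 L = 0.132977 g = 132.977 mg
sodium acetate trihydrate: 17.6 mmol/L × 136.08 mg/mmol × 0.193 L = 462.237 mg
tryptone: 4.55 g/L × 0.193 L = 0.87815 g = 878.150 mg

fructose 4.869 g; ammonium chloride 422.234 mg; calcium chloride dihydrate 132.977 mg; sodium acetate trihydrate 462.237 mg; tryptone 878.150 mg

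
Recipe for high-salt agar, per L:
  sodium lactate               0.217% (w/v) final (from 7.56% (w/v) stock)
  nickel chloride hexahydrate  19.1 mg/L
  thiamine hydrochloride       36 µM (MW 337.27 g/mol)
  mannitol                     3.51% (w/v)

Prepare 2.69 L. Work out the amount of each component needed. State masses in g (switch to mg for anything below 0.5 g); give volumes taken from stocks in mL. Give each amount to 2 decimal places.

sodium lactate 77.21 mL; nickel chloride hexahydrate 51.38 mg; thiamine hydrochloride 32.66 mg; mannitol 94.42 g

Scale factor relative to 1 L: 2.69.
sodium lactate: V = C2·V2/C1 = 0.217% ÷ 7.56% × 2690 mL = 77.21 mL
nickel chloride hexahydrate: 19.1 mg/L × 2.69 L = 51.38 mg
thiamine hydrochloride: 36 µmol/L × 337.27 g/mol × 2.69 L ÷ 1000 = 32.66 mg
mannitol: 3.51 g per 100 mL × 2690 mL ÷ 100 = 94.42 g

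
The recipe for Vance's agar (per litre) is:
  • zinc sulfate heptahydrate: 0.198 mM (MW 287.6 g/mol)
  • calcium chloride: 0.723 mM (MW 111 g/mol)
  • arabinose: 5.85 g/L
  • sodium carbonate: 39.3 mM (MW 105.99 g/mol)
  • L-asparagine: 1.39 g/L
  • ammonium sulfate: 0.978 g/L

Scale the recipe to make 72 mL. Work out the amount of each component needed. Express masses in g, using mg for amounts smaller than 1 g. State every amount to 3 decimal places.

zinc sulfate heptahydrate 4.100 mg; calcium chloride 5.778 mg; arabinose 421.200 mg; sodium carbonate 299.909 mg; L-asparagine 100.080 mg; ammonium sulfate 70.416 mg

Working volume: 72 mL = 0.072 L.
zinc sulfate heptahydrate: 0.198 mmol/L × 287.6 mg/mmol × 0.072 L = 4.100 mg
calcium chloride: 0.723 mmol/L × 111 mg/mmol × 0.072 L = 5.778 mg
arabinose: 5.85 g/L × 0.072 L = 0.4212 g = 421.200 mg
sodium carbonate: 39.3 mmol/L × 105.99 mg/mmol × 0.072 L = 299.909 mg
L-asparagine: 1.39 g/L × 0.072 L = 0.10008 g = 100.080 mg
ammonium sulfate: 0.978 g/L × 0.072 L = 0.070416 g = 70.416 mg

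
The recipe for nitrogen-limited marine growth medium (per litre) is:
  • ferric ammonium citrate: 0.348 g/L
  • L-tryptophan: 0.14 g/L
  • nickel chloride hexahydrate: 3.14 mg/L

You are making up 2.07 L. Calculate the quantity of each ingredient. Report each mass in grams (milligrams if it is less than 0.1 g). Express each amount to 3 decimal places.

ferric ammonium citrate 0.720 g; L-tryptophan 0.290 g; nickel chloride hexahydrate 6.500 mg

Working volume: 2.07 L.
ferric ammonium citrate: 0.348 g/L × 2.07 L = 0.720 g
L-tryptophan: 0.14 g/L × 2.07 L = 0.290 g
nickel chloride hexahydrate: 3.14 mg/L × 2.07 L = 6.500 mg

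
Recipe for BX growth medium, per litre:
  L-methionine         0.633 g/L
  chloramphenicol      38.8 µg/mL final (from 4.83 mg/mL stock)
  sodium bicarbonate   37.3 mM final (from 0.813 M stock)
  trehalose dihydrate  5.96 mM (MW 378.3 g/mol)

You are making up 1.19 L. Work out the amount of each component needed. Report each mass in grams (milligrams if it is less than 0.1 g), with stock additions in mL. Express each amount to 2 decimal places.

Scale factor relative to 1 L: 1.19.
L-methionine: 0.633 g/L × 1.19 L = 0.75 g
chloramphenicol: dilute stock: 38.8 µg/mL × 1190 mL ÷ 4830 µg/mL = 9.56 mL
sodium bicarbonate: V = C2·V2/C1 = 37.3 mM × 1190 mL ÷ 813 mM = 54.60 mL
trehalose dihydrate: 5.96 mmol/L × 378.3 g/mol × 1.19 L ÷ 1000 = 2.68 g

L-methionine 0.75 g; chloramphenicol 9.56 mL; sodium bicarbonate 54.60 mL; trehalose dihydrate 2.68 g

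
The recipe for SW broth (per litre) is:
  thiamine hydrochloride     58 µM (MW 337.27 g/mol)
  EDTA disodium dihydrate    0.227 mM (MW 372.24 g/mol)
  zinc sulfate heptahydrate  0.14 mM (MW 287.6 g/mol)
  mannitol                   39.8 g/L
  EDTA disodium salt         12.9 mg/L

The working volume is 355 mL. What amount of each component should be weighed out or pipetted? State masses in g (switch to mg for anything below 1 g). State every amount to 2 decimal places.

thiamine hydrochloride 6.94 mg; EDTA disodium dihydrate 30.00 mg; zinc sulfate heptahydrate 14.29 mg; mannitol 14.13 g; EDTA disodium salt 4.58 mg

Working volume: 355 mL = 0.355 L.
thiamine hydrochloride: 58 µmol/L × 337.27 g/mol × 0.355 L ÷ 1000 = 6.94 mg
EDTA disodium dihydrate: 0.227 mmol/L × 372.24 mg/mmol × 0.355 L = 30.00 mg
zinc sulfate heptahydrate: 0.14 mmol/L × 287.6 mg/mmol × 0.355 L = 14.29 mg
mannitol: 39.8 g/L × 0.355 L = 14.13 g
EDTA disodium salt: 12.9 mg/L × 0.355 L = 4.58 mg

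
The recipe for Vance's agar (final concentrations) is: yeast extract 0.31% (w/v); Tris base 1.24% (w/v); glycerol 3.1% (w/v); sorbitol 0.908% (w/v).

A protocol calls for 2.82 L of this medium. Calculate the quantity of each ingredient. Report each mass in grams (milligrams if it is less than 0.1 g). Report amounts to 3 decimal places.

yeast extract 8.742 g; Tris base 34.968 g; glycerol 87.420 g; sorbitol 25.606 g

Scale factor relative to 1 L: 2.82.
yeast extract: 0.31 g per 100 mL × 2820 mL ÷ 100 = 8.742 g
Tris base: 1.24% w/v = 12.4 g/L → 12.4 × 2.82 L = 34.968 g
glycerol: 3.1 g per 100 mL × 2820 mL ÷ 100 = 87.420 g
sorbitol: 0.908% w/v = 9.08 g/L → 9.08 × 2.82 L = 25.606 g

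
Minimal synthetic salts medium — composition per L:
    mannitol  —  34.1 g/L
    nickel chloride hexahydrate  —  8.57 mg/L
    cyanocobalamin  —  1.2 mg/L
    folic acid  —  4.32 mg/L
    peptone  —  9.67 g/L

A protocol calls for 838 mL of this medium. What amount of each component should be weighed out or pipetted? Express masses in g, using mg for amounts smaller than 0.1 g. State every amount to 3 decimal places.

mannitol 28.576 g; nickel chloride hexahydrate 7.182 mg; cyanocobalamin 1.006 mg; folic acid 3.620 mg; peptone 8.103 g

Working volume: 838 mL = 0.838 L.
mannitol: 34.1 g/L × 0.838 L = 28.576 g
nickel chloride hexahydrate: 8.57 mg/L × 0.838 L = 7.182 mg
cyanocobalamin: 1.2 mg/L × 0.838 L = 1.006 mg
folic acid: 4.32 mg/L × 0.838 L = 3.620 mg
peptone: 9.67 g/L × 0.838 L = 8.103 g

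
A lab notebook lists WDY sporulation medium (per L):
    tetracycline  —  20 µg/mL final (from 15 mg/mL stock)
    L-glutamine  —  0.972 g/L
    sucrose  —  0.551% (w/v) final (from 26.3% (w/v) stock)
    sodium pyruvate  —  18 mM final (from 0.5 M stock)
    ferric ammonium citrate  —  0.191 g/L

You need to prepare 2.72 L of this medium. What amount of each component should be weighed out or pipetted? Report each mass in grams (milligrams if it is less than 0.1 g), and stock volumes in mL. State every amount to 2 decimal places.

Working volume: 2.72 L.
tetracycline: dilute stock: 20 µg/mL × 2720 mL ÷ 15000 µg/mL = 3.63 mL
L-glutamine: 0.972 g/L × 2.72 L = 2.64 g
sucrose: C1V1 = C2V2 → 0.551% ÷ 26.3% × 2720 mL = 56.99 mL
sodium pyruvate: V = C2·V2/C1 = 18 mM × 2720 mL ÷ 500 mM = 97.92 mL
ferric ammonium citrate: 0.191 g/L × 2.72 L = 0.52 g

tetracycline 3.63 mL; L-glutamine 2.64 g; sucrose 56.99 mL; sodium pyruvate 97.92 mL; ferric ammonium citrate 0.52 g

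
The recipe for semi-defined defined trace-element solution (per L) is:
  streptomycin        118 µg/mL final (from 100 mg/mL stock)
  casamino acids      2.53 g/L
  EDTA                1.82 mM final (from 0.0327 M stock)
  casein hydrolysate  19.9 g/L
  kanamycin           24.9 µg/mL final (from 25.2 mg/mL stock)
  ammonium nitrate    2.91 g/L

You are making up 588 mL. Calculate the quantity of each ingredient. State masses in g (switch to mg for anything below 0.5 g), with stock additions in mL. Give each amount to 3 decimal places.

streptomycin 0.694 mL; casamino acids 1.488 g; EDTA 32.727 mL; casein hydrolysate 11.701 g; kanamycin 0.581 mL; ammonium nitrate 1.711 g

Working volume: 588 mL = 0.588 L.
streptomycin: C1V1 = C2V2 → 118 µg/mL × 588 mL ÷ 100000 µg/mL = 0.694 mL
casamino acids: 2.53 g/L × 0.588 L = 1.488 g
EDTA: dilute stock: 1.82 mM × 588 mL ÷ 32.7 mM = 32.727 mL
casein hydrolysate: 19.9 g/L × 0.588 L = 11.701 g
kanamycin: C1V1 = C2V2 → 24.9 µg/mL × 588 mL ÷ 25200 µg/mL = 0.581 mL
ammonium nitrate: 2.91 g/L × 0.588 L = 1.711 g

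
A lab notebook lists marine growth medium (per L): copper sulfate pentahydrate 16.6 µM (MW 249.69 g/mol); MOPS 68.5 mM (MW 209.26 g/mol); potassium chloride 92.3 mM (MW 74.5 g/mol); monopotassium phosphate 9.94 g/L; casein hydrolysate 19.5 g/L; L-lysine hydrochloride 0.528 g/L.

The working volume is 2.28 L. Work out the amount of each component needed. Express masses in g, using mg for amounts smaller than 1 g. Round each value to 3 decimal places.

Scale factor relative to 1 L: 2.28.
copper sulfate pentahydrate: 16.6 µmol/L × 249.69 g/mol × 2.28 L ÷ 1000 = 9.450 mg
MOPS: 68.5 mmol/L × 209.26 g/mol × 2.28 L ÷ 1000 = 32.682 g
potassium chloride: 92.3 mmol/L × 74.5 g/mol × 2.28 L ÷ 1000 = 15.678 g
monopotassium phosphate: 9.94 g/L × 2.28 L = 22.663 g
casein hydrolysate: 19.5 g/L × 2.28 L = 44.460 g
L-lysine hydrochloride: 0.528 g/L × 2.28 L = 1.204 g

copper sulfate pentahydrate 9.450 mg; MOPS 32.682 g; potassium chloride 15.678 g; monopotassium phosphate 22.663 g; casein hydrolysate 44.460 g; L-lysine hydrochloride 1.204 g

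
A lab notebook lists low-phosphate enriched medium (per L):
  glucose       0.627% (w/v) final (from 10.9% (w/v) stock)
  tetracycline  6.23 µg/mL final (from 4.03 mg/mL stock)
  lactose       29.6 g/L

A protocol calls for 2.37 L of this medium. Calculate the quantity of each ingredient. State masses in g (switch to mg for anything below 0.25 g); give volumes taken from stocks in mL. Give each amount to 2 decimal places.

Scale factor relative to 1 L: 2.37.
glucose: C1V1 = C2V2 → 0.627% ÷ 10.9% × 2370 mL = 136.33 mL
tetracycline: V = C2·V2/C1 = 6.23 µg/mL × 2370 mL ÷ 4030 µg/mL = 3.66 mL
lactose: 29.6 g/L × 2.37 L = 70.15 g

glucose 136.33 mL; tetracycline 3.66 mL; lactose 70.15 g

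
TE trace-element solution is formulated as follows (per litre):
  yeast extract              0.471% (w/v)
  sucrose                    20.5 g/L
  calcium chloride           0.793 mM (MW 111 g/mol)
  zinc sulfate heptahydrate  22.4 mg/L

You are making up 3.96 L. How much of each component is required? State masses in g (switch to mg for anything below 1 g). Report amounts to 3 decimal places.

Working volume: 3.96 L.
yeast extract: 0.471% w/v = 4.71 g/L → 4.71 × 3.96 L = 18.652 g
sucrose: 20.5 g/L × 3.96 L = 81.180 g
calcium chloride: 0.793 mmol/L × 111 mg/mmol × 3.96 L = 348.571 mg
zinc sulfate heptahydrate: 22.4 mg/L × 3.96 L = 88.704 mg

yeast extract 18.652 g; sucrose 81.180 g; calcium chloride 348.571 mg; zinc sulfate heptahydrate 88.704 mg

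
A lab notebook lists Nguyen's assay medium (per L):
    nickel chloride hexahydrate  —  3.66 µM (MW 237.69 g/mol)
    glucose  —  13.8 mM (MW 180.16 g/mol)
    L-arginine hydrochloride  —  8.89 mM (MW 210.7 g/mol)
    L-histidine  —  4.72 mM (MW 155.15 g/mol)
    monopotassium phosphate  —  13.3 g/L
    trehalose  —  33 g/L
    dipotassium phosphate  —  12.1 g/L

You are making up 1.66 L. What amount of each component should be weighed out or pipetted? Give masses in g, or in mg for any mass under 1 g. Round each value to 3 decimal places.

nickel chloride hexahydrate 1.444 mg; glucose 4.127 g; L-arginine hydrochloride 3.109 g; L-histidine 1.216 g; monopotassium phosphate 22.078 g; trehalose 54.780 g; dipotassium phosphate 20.086 g

Working volume: 1.66 L.
nickel chloride hexahydrate: 3.66 µmol/L × 237.69 g/mol × 1.66 L ÷ 1000 = 1.444 mg
glucose: 13.8 mmol/L × 180.16 g/mol × 1.66 L ÷ 1000 = 4.127 g
L-arginine hydrochloride: 8.89 mmol/L × 210.7 g/mol × 1.66 L ÷ 1000 = 3.109 g
L-histidine: 4.72 mmol/L × 155.15 g/mol × 1.66 L ÷ 1000 = 1.216 g
monopotassium phosphate: 13.3 g/L × 1.66 L = 22.078 g
trehalose: 33 g/L × 1.66 L = 54.780 g
dipotassium phosphate: 12.1 g/L × 1.66 L = 20.086 g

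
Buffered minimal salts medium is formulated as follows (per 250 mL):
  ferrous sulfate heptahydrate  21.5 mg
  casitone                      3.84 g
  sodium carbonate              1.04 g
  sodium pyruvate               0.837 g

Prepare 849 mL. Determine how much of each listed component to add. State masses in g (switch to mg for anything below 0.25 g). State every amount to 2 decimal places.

ferrous sulfate heptahydrate 73.01 mg; casitone 13.04 g; sodium carbonate 3.53 g; sodium pyruvate 2.84 g

Ratio of target to recipe volume: 849 / 250 = 3.396.
ferrous sulfate heptahydrate: 21.5 mg × (849 mL / 250 mL) = 73.01 mg
casitone: 3.84 g × (849 mL / 250 mL) = 13.04 g
sodium carbonate: 1.04 g × (849 mL / 250 mL) = 3.53 g
sodium pyruvate: 0.837 g × (849 mL / 250 mL) = 2.84 g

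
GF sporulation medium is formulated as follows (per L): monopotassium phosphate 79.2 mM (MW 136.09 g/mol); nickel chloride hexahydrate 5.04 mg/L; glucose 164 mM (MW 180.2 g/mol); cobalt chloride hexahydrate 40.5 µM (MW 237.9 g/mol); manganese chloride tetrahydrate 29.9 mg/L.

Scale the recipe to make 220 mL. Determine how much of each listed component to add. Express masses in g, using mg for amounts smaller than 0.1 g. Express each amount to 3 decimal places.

Target volume = 220 mL = 0.22 L.
monopotassium phosphate: 79.2 mmol/L × 136.09 g/mol × 0.22 L ÷ 1000 = 2.371 g
nickel chloride hexahydrate: 5.04 mg/L × 0.22 L = 1.109 mg
glucose: 164 mmol/L × 180.2 g/mol × 0.22 L ÷ 1000 = 6.502 g
cobalt chloride hexahydrate: 40.5 µmol/L × 237.9 g/mol × 0.22 L ÷ 1000 = 2.120 mg
manganese chloride tetrahydrate: 29.9 mg/L × 0.22 L = 6.578 mg

monopotassium phosphate 2.371 g; nickel chloride hexahydrate 1.109 mg; glucose 6.502 g; cobalt chloride hexahydrate 2.120 mg; manganese chloride tetrahydrate 6.578 mg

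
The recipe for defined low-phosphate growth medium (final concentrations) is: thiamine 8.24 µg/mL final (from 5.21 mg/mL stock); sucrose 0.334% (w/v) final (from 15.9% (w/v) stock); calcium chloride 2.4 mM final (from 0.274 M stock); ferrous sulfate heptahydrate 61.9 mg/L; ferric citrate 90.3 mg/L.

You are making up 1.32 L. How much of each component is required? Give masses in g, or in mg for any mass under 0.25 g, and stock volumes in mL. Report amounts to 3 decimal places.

thiamine 2.088 mL; sucrose 27.728 mL; calcium chloride 11.562 mL; ferrous sulfate heptahydrate 81.708 mg; ferric citrate 119.196 mg

Scale factor relative to 1 L: 1.32.
thiamine: dilute stock: 8.24 µg/mL × 1320 mL ÷ 5210 µg/mL = 2.088 mL
sucrose: C1V1 = C2V2 → 0.334% ÷ 15.9% × 1320 mL = 27.728 mL
calcium chloride: V = C2·V2/C1 = 2.4 mM × 1320 mL ÷ 274 mM = 11.562 mL
ferrous sulfate heptahydrate: 61.9 mg/L × 1.32 L = 81.708 mg
ferric citrate: 90.3 mg/L × 1.32 L = 119.196 mg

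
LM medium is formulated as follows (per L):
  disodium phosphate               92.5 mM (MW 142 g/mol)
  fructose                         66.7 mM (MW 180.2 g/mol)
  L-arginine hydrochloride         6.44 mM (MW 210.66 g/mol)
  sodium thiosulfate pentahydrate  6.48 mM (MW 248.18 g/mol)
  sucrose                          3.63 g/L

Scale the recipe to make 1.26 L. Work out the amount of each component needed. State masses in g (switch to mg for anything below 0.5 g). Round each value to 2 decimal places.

disodium phosphate 16.55 g; fructose 15.14 g; L-arginine hydrochloride 1.71 g; sodium thiosulfate pentahydrate 2.03 g; sucrose 4.57 g

Scale factor relative to 1 L: 1.26.
disodium phosphate: 92.5 mmol/L × 142 g/mol × 1.26 L ÷ 1000 = 16.55 g
fructose: 66.7 mmol/L × 180.2 g/mol × 1.26 L ÷ 1000 = 15.14 g
L-arginine hydrochloride: 6.44 mmol/L × 210.66 g/mol × 1.26 L ÷ 1000 = 1.71 g
sodium thiosulfate pentahydrate: 6.48 mmol/L × 248.18 g/mol × 1.26 L ÷ 1000 = 2.03 g
sucrose: 3.63 g/L × 1.26 L = 4.57 g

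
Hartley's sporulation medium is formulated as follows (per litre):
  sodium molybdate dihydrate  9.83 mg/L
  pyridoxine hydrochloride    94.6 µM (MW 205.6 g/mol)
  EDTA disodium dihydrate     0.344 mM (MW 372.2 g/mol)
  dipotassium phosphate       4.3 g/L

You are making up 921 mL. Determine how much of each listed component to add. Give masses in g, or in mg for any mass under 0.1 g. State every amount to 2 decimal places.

Scale factor relative to 1 L: 0.921.
sodium molybdate dihydrate: 9.83 mg/L × 0.921 L = 9.05 mg
pyridoxine hydrochloride: 94.6 µmol/L × 205.6 g/mol × 0.921 L ÷ 1000 = 17.91 mg
EDTA disodium dihydrate: 0.344 mmol/L × 372.2 g/mol × 0.921 L ÷ 1000 = 0.12 g
dipotassium phosphate: 4.3 g/L × 0.921 L = 3.96 g

sodium molybdate dihydrate 9.05 mg; pyridoxine hydrochloride 17.91 mg; EDTA disodium dihydrate 0.12 g; dipotassium phosphate 3.96 g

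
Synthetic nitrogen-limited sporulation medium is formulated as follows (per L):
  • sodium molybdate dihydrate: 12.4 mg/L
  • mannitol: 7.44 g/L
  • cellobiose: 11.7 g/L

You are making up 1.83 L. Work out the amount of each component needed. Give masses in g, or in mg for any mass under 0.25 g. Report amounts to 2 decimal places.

sodium molybdate dihydrate 22.69 mg; mannitol 13.62 g; cellobiose 21.41 g

Scale factor relative to 1 L: 1.83.
sodium molybdate dihydrate: 12.4 mg/L × 1.83 L = 22.69 mg
mannitol: 7.44 g/L × 1.83 L = 13.62 g
cellobiose: 11.7 g/L × 1.83 L = 21.41 g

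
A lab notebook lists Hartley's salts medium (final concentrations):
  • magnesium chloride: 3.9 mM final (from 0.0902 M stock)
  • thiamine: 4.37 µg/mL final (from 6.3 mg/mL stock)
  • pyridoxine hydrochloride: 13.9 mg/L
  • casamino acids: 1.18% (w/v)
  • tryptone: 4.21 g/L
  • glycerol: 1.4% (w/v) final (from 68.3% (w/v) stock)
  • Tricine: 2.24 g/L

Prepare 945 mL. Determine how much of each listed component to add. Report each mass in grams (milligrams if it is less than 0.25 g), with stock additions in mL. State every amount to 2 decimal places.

magnesium chloride 40.86 mL; thiamine 0.66 mL; pyridoxine hydrochloride 13.14 mg; casamino acids 11.15 g; tryptone 3.98 g; glycerol 19.37 mL; Tricine 2.12 g

Target volume = 945 mL = 0.945 L.
magnesium chloride: V = C2·V2/C1 = 3.9 mM × 945 mL ÷ 90.2 mM = 40.86 mL
thiamine: dilute stock: 4.37 µg/mL × 945 mL ÷ 6300 µg/mL = 0.66 mL
pyridoxine hydrochloride: 13.9 mg/L × 0.945 L = 13.14 mg
casamino acids: 1.18 g per 100 mL × 945 mL ÷ 100 = 11.15 g
tryptone: 4.21 g/L × 0.945 L = 3.98 g
glycerol: V = C2·V2/C1 = 1.4% ÷ 68.3% × 945 mL = 19.37 mL
Tricine: 2.24 g/L × 0.945 L = 2.12 g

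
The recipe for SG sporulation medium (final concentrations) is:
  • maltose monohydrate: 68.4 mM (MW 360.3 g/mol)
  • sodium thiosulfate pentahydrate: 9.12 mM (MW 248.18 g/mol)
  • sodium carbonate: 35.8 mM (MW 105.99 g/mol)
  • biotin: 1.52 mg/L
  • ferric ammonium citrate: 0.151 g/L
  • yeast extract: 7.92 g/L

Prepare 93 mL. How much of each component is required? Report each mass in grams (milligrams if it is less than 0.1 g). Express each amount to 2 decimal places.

Scale factor relative to 1 L: 0.093.
maltose monohydrate: 68.4 mmol/L × 360.3 g/mol × 0.093 L ÷ 1000 = 2.29 g
sodium thiosulfate pentahydrate: 9.12 mmol/L × 248.18 g/mol × 0.093 L ÷ 1000 = 0.21 g
sodium carbonate: 35.8 mmol/L × 105.99 g/mol × 0.093 L ÷ 1000 = 0.35 g
biotin: 1.52 mg/L × 0.093 L = 0.14 mg
ferric ammonium citrate: 0.151 g/L × 0.093 L = 0.014043 g = 14.04 mg
yeast extract: 7.92 g/L × 0.093 L = 0.74 g

maltose monohydrate 2.29 g; sodium thiosulfate pentahydrate 0.21 g; sodium carbonate 0.35 g; biotin 0.14 mg; ferric ammonium citrate 14.04 mg; yeast extract 0.74 g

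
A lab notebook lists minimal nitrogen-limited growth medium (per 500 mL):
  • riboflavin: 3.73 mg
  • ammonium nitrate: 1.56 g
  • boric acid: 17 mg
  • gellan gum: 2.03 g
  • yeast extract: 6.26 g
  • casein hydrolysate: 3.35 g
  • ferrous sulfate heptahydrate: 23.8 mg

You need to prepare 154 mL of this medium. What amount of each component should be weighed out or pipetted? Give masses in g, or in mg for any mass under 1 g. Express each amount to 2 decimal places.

Scale factor = 154 mL / 500 mL = 0.308.
riboflavin: 3.73 mg × (154 mL / 500 mL) = 1.15 mg
ammonium nitrate: 1.56 g × (154 mL / 500 mL) = 0.48048 g = 480.48 mg
boric acid: 17 mg × (154 mL / 500 mL) = 5.24 mg
gellan gum: 2.03 g × (154 mL / 500 mL) = 0.62524 g = 625.24 mg
yeast extract: 6.26 g × (154 mL / 500 mL) = 1.93 g
casein hydrolysate: 3.35 g × (154 mL / 500 mL) = 1.03 g
ferrous sulfate heptahydrate: 23.8 mg × (154 mL / 500 mL) = 7.33 mg

riboflavin 1.15 mg; ammonium nitrate 480.48 mg; boric acid 5.24 mg; gellan gum 625.24 mg; yeast extract 1.93 g; casein hydrolysate 1.03 g; ferrous sulfate heptahydrate 7.33 mg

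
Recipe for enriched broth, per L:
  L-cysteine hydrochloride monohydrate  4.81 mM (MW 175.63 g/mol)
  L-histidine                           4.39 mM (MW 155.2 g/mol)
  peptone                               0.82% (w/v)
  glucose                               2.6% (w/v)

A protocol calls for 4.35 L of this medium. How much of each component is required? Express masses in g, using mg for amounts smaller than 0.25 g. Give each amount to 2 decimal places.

Scale factor relative to 1 L: 4.35.
L-cysteine hydrochloride monohydrate: 4.81 mmol/L × 175.63 g/mol × 4.35 L ÷ 1000 = 3.67 g
L-histidine: 4.39 mmol/L × 155.2 g/mol × 4.35 L ÷ 1000 = 2.96 g
peptone: 0.82% w/v = 8.2 g/L → 8.2 × 4.35 L = 35.67 g
glucose: 2.6 g per 100 mL × 4350 mL ÷ 100 = 113.10 g

L-cysteine hydrochloride monohydrate 3.67 g; L-histidine 2.96 g; peptone 35.67 g; glucose 113.10 g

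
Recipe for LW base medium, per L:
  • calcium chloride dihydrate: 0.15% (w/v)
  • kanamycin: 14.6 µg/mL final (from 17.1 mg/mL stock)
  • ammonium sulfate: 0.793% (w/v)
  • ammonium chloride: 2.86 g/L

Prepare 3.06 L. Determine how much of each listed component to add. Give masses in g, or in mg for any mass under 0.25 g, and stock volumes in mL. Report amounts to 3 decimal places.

Scale factor relative to 1 L: 3.06.
calcium chloride dihydrate: 0.15% w/v = 1.5 g/L → 1.5 × 3.06 L = 4.590 g
kanamycin: V = C2·V2/C1 = 14.6 µg/mL × 3060 mL ÷ 17100 µg/mL = 2.613 mL
ammonium sulfate: 0.793 g per 100 mL × 3060 mL ÷ 100 = 24.266 g
ammonium chloride: 2.86 g/L × 3.06 L = 8.752 g

calcium chloride dihydrate 4.590 g; kanamycin 2.613 mL; ammonium sulfate 24.266 g; ammonium chloride 8.752 g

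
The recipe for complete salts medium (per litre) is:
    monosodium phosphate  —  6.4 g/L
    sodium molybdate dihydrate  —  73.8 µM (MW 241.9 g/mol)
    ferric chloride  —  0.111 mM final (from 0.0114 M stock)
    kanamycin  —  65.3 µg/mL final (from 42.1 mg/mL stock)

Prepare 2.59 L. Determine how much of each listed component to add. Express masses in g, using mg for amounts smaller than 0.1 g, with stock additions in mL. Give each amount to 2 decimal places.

Scale factor relative to 1 L: 2.59.
monosodium phosphate: 6.4 g/L × 2.59 L = 16.58 g
sodium molybdate dihydrate: 73.8 µmol/L × 241.9 g/mol × 2.59 L ÷ 1000 = 46.24 mg
ferric chloride: C1V1 = C2V2 → 0.111 mM × 2590 mL ÷ 11.4 mM = 25.22 mL
kanamycin: C1V1 = C2V2 → 65.3 µg/mL × 2590 mL ÷ 42100 µg/mL = 4.02 mL

monosodium phosphate 16.58 g; sodium molybdate dihydrate 46.24 mg; ferric chloride 25.22 mL; kanamycin 4.02 mL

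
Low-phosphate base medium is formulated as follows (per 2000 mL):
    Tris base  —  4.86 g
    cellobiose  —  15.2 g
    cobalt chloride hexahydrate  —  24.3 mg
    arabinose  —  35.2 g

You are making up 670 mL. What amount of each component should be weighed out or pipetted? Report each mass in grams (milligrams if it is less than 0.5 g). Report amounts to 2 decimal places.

Ratio of target to recipe volume: 670 / 2000 = 0.335.
Tris base: 4.86 g × (670 mL / 2000 mL) = 1.63 g
cellobiose: 15.2 g × (670 mL / 2000 mL) = 5.09 g
cobalt chloride hexahydrate: 24.3 mg × (670 mL / 2000 mL) = 8.14 mg
arabinose: 35.2 g × (670 mL / 2000 mL) = 11.79 g

Tris base 1.63 g; cellobiose 5.09 g; cobalt chloride hexahydrate 8.14 mg; arabinose 11.79 g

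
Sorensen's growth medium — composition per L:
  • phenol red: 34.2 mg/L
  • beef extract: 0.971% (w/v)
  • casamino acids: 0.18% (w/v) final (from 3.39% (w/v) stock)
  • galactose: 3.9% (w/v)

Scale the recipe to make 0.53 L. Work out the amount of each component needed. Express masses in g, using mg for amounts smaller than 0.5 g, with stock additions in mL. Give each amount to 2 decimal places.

phenol red 18.13 mg; beef extract 5.15 g; casamino acids 28.14 mL; galactose 20.67 g

Working volume: 0.53 L.
phenol red: 34.2 mg/L × 0.53 L = 18.13 mg
beef extract: 0.971% w/v = 9.71 g/L → 9.71 × 0.53 L = 5.15 g
casamino acids: C1V1 = C2V2 → 0.18% ÷ 3.39% × 530 mL = 28.14 mL
galactose: 3.9% w/v = 39 g/L → 39 × 0.53 L = 20.67 g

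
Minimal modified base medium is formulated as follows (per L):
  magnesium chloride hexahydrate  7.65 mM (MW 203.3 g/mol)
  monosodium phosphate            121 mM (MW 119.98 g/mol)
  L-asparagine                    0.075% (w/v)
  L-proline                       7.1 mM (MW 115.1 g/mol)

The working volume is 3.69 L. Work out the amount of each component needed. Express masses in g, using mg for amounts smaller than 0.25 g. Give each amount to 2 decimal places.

magnesium chloride hexahydrate 5.74 g; monosodium phosphate 53.57 g; L-asparagine 2.77 g; L-proline 3.02 g

Working volume: 3.69 L.
magnesium chloride hexahydrate: 7.65 mmol/L × 203.3 g/mol × 3.69 L ÷ 1000 = 5.74 g
monosodium phosphate: 121 mmol/L × 119.98 g/mol × 3.69 L ÷ 1000 = 53.57 g
L-asparagine: 0.075 g per 100 mL × 3690 mL ÷ 100 = 2.77 g
L-proline: 7.1 mmol/L × 115.1 g/mol × 3.69 L ÷ 1000 = 3.02 g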